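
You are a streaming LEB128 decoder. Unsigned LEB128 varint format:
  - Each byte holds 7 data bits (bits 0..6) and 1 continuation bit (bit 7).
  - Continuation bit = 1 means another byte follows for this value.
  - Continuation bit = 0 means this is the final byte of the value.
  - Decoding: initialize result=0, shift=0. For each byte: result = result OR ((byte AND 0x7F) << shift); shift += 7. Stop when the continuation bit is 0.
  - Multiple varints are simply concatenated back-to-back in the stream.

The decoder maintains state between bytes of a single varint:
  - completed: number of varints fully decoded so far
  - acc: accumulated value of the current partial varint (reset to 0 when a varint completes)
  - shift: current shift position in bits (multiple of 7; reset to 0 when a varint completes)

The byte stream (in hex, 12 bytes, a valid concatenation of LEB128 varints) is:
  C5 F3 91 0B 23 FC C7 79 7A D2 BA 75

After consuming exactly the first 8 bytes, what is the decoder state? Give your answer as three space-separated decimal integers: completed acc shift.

byte[0]=0xC5 cont=1 payload=0x45: acc |= 69<<0 -> completed=0 acc=69 shift=7
byte[1]=0xF3 cont=1 payload=0x73: acc |= 115<<7 -> completed=0 acc=14789 shift=14
byte[2]=0x91 cont=1 payload=0x11: acc |= 17<<14 -> completed=0 acc=293317 shift=21
byte[3]=0x0B cont=0 payload=0x0B: varint #1 complete (value=23361989); reset -> completed=1 acc=0 shift=0
byte[4]=0x23 cont=0 payload=0x23: varint #2 complete (value=35); reset -> completed=2 acc=0 shift=0
byte[5]=0xFC cont=1 payload=0x7C: acc |= 124<<0 -> completed=2 acc=124 shift=7
byte[6]=0xC7 cont=1 payload=0x47: acc |= 71<<7 -> completed=2 acc=9212 shift=14
byte[7]=0x79 cont=0 payload=0x79: varint #3 complete (value=1991676); reset -> completed=3 acc=0 shift=0

Answer: 3 0 0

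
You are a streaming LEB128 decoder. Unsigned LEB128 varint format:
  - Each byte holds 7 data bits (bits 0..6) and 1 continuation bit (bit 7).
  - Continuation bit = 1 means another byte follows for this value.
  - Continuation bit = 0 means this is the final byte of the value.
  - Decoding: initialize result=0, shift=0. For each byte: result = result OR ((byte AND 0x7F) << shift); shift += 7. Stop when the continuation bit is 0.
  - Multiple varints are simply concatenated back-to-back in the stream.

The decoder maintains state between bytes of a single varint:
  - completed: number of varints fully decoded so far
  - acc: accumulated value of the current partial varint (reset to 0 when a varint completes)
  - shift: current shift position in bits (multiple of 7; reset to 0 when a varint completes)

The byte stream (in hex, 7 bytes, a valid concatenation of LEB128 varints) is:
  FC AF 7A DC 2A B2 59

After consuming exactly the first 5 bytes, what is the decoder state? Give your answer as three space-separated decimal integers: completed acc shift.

Answer: 2 0 0

Derivation:
byte[0]=0xFC cont=1 payload=0x7C: acc |= 124<<0 -> completed=0 acc=124 shift=7
byte[1]=0xAF cont=1 payload=0x2F: acc |= 47<<7 -> completed=0 acc=6140 shift=14
byte[2]=0x7A cont=0 payload=0x7A: varint #1 complete (value=2004988); reset -> completed=1 acc=0 shift=0
byte[3]=0xDC cont=1 payload=0x5C: acc |= 92<<0 -> completed=1 acc=92 shift=7
byte[4]=0x2A cont=0 payload=0x2A: varint #2 complete (value=5468); reset -> completed=2 acc=0 shift=0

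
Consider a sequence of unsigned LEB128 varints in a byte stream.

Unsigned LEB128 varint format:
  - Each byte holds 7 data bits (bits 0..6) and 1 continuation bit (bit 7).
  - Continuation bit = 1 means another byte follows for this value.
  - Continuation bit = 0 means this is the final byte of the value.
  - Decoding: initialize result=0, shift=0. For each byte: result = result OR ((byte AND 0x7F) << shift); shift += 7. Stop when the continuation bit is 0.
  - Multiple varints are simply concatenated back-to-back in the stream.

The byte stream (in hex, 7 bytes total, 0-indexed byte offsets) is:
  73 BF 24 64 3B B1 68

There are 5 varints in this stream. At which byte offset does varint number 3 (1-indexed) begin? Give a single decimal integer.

Answer: 3

Derivation:
  byte[0]=0x73 cont=0 payload=0x73=115: acc |= 115<<0 -> acc=115 shift=7 [end]
Varint 1: bytes[0:1] = 73 -> value 115 (1 byte(s))
  byte[1]=0xBF cont=1 payload=0x3F=63: acc |= 63<<0 -> acc=63 shift=7
  byte[2]=0x24 cont=0 payload=0x24=36: acc |= 36<<7 -> acc=4671 shift=14 [end]
Varint 2: bytes[1:3] = BF 24 -> value 4671 (2 byte(s))
  byte[3]=0x64 cont=0 payload=0x64=100: acc |= 100<<0 -> acc=100 shift=7 [end]
Varint 3: bytes[3:4] = 64 -> value 100 (1 byte(s))
  byte[4]=0x3B cont=0 payload=0x3B=59: acc |= 59<<0 -> acc=59 shift=7 [end]
Varint 4: bytes[4:5] = 3B -> value 59 (1 byte(s))
  byte[5]=0xB1 cont=1 payload=0x31=49: acc |= 49<<0 -> acc=49 shift=7
  byte[6]=0x68 cont=0 payload=0x68=104: acc |= 104<<7 -> acc=13361 shift=14 [end]
Varint 5: bytes[5:7] = B1 68 -> value 13361 (2 byte(s))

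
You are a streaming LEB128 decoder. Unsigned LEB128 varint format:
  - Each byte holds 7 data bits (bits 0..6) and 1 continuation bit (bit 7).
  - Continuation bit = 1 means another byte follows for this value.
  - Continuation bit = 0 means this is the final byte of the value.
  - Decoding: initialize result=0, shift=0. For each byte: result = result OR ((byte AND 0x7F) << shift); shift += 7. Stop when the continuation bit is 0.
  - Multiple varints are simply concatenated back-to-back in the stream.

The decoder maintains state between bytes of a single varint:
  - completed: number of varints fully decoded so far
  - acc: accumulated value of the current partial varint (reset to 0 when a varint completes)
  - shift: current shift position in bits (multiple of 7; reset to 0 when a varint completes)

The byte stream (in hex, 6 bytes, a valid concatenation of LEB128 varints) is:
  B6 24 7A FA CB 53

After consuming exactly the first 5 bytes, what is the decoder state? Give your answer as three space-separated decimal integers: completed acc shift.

byte[0]=0xB6 cont=1 payload=0x36: acc |= 54<<0 -> completed=0 acc=54 shift=7
byte[1]=0x24 cont=0 payload=0x24: varint #1 complete (value=4662); reset -> completed=1 acc=0 shift=0
byte[2]=0x7A cont=0 payload=0x7A: varint #2 complete (value=122); reset -> completed=2 acc=0 shift=0
byte[3]=0xFA cont=1 payload=0x7A: acc |= 122<<0 -> completed=2 acc=122 shift=7
byte[4]=0xCB cont=1 payload=0x4B: acc |= 75<<7 -> completed=2 acc=9722 shift=14

Answer: 2 9722 14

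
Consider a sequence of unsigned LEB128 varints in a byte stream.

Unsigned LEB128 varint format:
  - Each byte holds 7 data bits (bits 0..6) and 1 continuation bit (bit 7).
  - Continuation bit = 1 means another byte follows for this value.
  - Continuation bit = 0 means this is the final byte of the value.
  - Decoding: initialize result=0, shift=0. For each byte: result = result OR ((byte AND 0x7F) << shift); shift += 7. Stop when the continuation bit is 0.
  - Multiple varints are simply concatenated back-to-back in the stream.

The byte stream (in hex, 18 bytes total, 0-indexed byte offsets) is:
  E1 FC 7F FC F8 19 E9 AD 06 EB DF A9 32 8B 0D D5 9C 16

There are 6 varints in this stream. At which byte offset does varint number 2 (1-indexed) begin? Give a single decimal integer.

Answer: 3

Derivation:
  byte[0]=0xE1 cont=1 payload=0x61=97: acc |= 97<<0 -> acc=97 shift=7
  byte[1]=0xFC cont=1 payload=0x7C=124: acc |= 124<<7 -> acc=15969 shift=14
  byte[2]=0x7F cont=0 payload=0x7F=127: acc |= 127<<14 -> acc=2096737 shift=21 [end]
Varint 1: bytes[0:3] = E1 FC 7F -> value 2096737 (3 byte(s))
  byte[3]=0xFC cont=1 payload=0x7C=124: acc |= 124<<0 -> acc=124 shift=7
  byte[4]=0xF8 cont=1 payload=0x78=120: acc |= 120<<7 -> acc=15484 shift=14
  byte[5]=0x19 cont=0 payload=0x19=25: acc |= 25<<14 -> acc=425084 shift=21 [end]
Varint 2: bytes[3:6] = FC F8 19 -> value 425084 (3 byte(s))
  byte[6]=0xE9 cont=1 payload=0x69=105: acc |= 105<<0 -> acc=105 shift=7
  byte[7]=0xAD cont=1 payload=0x2D=45: acc |= 45<<7 -> acc=5865 shift=14
  byte[8]=0x06 cont=0 payload=0x06=6: acc |= 6<<14 -> acc=104169 shift=21 [end]
Varint 3: bytes[6:9] = E9 AD 06 -> value 104169 (3 byte(s))
  byte[9]=0xEB cont=1 payload=0x6B=107: acc |= 107<<0 -> acc=107 shift=7
  byte[10]=0xDF cont=1 payload=0x5F=95: acc |= 95<<7 -> acc=12267 shift=14
  byte[11]=0xA9 cont=1 payload=0x29=41: acc |= 41<<14 -> acc=684011 shift=21
  byte[12]=0x32 cont=0 payload=0x32=50: acc |= 50<<21 -> acc=105541611 shift=28 [end]
Varint 4: bytes[9:13] = EB DF A9 32 -> value 105541611 (4 byte(s))
  byte[13]=0x8B cont=1 payload=0x0B=11: acc |= 11<<0 -> acc=11 shift=7
  byte[14]=0x0D cont=0 payload=0x0D=13: acc |= 13<<7 -> acc=1675 shift=14 [end]
Varint 5: bytes[13:15] = 8B 0D -> value 1675 (2 byte(s))
  byte[15]=0xD5 cont=1 payload=0x55=85: acc |= 85<<0 -> acc=85 shift=7
  byte[16]=0x9C cont=1 payload=0x1C=28: acc |= 28<<7 -> acc=3669 shift=14
  byte[17]=0x16 cont=0 payload=0x16=22: acc |= 22<<14 -> acc=364117 shift=21 [end]
Varint 6: bytes[15:18] = D5 9C 16 -> value 364117 (3 byte(s))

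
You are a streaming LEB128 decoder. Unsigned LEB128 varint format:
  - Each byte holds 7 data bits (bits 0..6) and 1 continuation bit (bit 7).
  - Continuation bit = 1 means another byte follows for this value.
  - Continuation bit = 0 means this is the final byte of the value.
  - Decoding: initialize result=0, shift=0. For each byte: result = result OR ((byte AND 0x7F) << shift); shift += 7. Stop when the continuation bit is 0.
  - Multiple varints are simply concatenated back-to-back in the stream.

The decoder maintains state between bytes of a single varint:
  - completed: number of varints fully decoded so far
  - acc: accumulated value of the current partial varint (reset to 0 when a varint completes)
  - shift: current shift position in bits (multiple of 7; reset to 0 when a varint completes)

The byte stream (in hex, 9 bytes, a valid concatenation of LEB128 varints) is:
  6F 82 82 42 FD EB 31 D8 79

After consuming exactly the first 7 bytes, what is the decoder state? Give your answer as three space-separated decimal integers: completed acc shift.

Answer: 3 0 0

Derivation:
byte[0]=0x6F cont=0 payload=0x6F: varint #1 complete (value=111); reset -> completed=1 acc=0 shift=0
byte[1]=0x82 cont=1 payload=0x02: acc |= 2<<0 -> completed=1 acc=2 shift=7
byte[2]=0x82 cont=1 payload=0x02: acc |= 2<<7 -> completed=1 acc=258 shift=14
byte[3]=0x42 cont=0 payload=0x42: varint #2 complete (value=1081602); reset -> completed=2 acc=0 shift=0
byte[4]=0xFD cont=1 payload=0x7D: acc |= 125<<0 -> completed=2 acc=125 shift=7
byte[5]=0xEB cont=1 payload=0x6B: acc |= 107<<7 -> completed=2 acc=13821 shift=14
byte[6]=0x31 cont=0 payload=0x31: varint #3 complete (value=816637); reset -> completed=3 acc=0 shift=0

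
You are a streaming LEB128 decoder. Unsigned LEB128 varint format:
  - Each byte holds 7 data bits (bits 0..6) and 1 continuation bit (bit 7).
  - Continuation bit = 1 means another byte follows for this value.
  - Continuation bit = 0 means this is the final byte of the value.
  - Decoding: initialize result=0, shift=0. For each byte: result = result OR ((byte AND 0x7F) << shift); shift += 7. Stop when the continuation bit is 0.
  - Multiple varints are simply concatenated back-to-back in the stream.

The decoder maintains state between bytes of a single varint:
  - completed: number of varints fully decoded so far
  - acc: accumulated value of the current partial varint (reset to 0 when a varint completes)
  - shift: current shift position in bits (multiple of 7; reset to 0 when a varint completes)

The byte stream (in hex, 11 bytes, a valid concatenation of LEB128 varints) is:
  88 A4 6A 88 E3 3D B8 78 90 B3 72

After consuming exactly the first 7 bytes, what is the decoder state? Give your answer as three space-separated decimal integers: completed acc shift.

Answer: 2 56 7

Derivation:
byte[0]=0x88 cont=1 payload=0x08: acc |= 8<<0 -> completed=0 acc=8 shift=7
byte[1]=0xA4 cont=1 payload=0x24: acc |= 36<<7 -> completed=0 acc=4616 shift=14
byte[2]=0x6A cont=0 payload=0x6A: varint #1 complete (value=1741320); reset -> completed=1 acc=0 shift=0
byte[3]=0x88 cont=1 payload=0x08: acc |= 8<<0 -> completed=1 acc=8 shift=7
byte[4]=0xE3 cont=1 payload=0x63: acc |= 99<<7 -> completed=1 acc=12680 shift=14
byte[5]=0x3D cont=0 payload=0x3D: varint #2 complete (value=1012104); reset -> completed=2 acc=0 shift=0
byte[6]=0xB8 cont=1 payload=0x38: acc |= 56<<0 -> completed=2 acc=56 shift=7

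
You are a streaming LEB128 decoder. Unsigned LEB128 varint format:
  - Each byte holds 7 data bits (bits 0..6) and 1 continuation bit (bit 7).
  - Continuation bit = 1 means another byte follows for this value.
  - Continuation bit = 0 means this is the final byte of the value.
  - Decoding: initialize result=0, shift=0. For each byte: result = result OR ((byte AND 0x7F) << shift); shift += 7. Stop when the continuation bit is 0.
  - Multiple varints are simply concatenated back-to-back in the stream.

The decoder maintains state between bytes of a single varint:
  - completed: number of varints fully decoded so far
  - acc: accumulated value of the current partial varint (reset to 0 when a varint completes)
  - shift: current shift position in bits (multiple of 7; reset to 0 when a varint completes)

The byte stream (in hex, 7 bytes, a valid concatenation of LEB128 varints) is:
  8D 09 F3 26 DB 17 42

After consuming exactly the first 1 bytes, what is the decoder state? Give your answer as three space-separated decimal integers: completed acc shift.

byte[0]=0x8D cont=1 payload=0x0D: acc |= 13<<0 -> completed=0 acc=13 shift=7

Answer: 0 13 7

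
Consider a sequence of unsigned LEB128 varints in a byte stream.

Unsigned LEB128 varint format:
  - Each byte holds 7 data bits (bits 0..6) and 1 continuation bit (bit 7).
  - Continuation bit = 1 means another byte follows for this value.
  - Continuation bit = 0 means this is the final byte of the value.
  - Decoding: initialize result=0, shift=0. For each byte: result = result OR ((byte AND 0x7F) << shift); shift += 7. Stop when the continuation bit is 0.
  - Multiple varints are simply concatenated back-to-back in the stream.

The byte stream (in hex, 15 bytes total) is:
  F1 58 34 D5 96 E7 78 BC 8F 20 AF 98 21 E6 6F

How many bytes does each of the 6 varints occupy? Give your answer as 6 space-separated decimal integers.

Answer: 2 1 4 3 3 2

Derivation:
  byte[0]=0xF1 cont=1 payload=0x71=113: acc |= 113<<0 -> acc=113 shift=7
  byte[1]=0x58 cont=0 payload=0x58=88: acc |= 88<<7 -> acc=11377 shift=14 [end]
Varint 1: bytes[0:2] = F1 58 -> value 11377 (2 byte(s))
  byte[2]=0x34 cont=0 payload=0x34=52: acc |= 52<<0 -> acc=52 shift=7 [end]
Varint 2: bytes[2:3] = 34 -> value 52 (1 byte(s))
  byte[3]=0xD5 cont=1 payload=0x55=85: acc |= 85<<0 -> acc=85 shift=7
  byte[4]=0x96 cont=1 payload=0x16=22: acc |= 22<<7 -> acc=2901 shift=14
  byte[5]=0xE7 cont=1 payload=0x67=103: acc |= 103<<14 -> acc=1690453 shift=21
  byte[6]=0x78 cont=0 payload=0x78=120: acc |= 120<<21 -> acc=253348693 shift=28 [end]
Varint 3: bytes[3:7] = D5 96 E7 78 -> value 253348693 (4 byte(s))
  byte[7]=0xBC cont=1 payload=0x3C=60: acc |= 60<<0 -> acc=60 shift=7
  byte[8]=0x8F cont=1 payload=0x0F=15: acc |= 15<<7 -> acc=1980 shift=14
  byte[9]=0x20 cont=0 payload=0x20=32: acc |= 32<<14 -> acc=526268 shift=21 [end]
Varint 4: bytes[7:10] = BC 8F 20 -> value 526268 (3 byte(s))
  byte[10]=0xAF cont=1 payload=0x2F=47: acc |= 47<<0 -> acc=47 shift=7
  byte[11]=0x98 cont=1 payload=0x18=24: acc |= 24<<7 -> acc=3119 shift=14
  byte[12]=0x21 cont=0 payload=0x21=33: acc |= 33<<14 -> acc=543791 shift=21 [end]
Varint 5: bytes[10:13] = AF 98 21 -> value 543791 (3 byte(s))
  byte[13]=0xE6 cont=1 payload=0x66=102: acc |= 102<<0 -> acc=102 shift=7
  byte[14]=0x6F cont=0 payload=0x6F=111: acc |= 111<<7 -> acc=14310 shift=14 [end]
Varint 6: bytes[13:15] = E6 6F -> value 14310 (2 byte(s))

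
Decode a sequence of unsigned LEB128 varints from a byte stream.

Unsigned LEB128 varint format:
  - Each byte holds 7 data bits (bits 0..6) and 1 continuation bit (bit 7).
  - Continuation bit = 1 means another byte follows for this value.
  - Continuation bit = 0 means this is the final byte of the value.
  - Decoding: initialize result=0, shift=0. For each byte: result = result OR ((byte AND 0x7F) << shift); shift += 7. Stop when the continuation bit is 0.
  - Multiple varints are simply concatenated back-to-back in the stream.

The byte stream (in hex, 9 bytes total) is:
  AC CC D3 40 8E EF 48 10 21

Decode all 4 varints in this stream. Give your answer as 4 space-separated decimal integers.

Answer: 135587372 1193870 16 33

Derivation:
  byte[0]=0xAC cont=1 payload=0x2C=44: acc |= 44<<0 -> acc=44 shift=7
  byte[1]=0xCC cont=1 payload=0x4C=76: acc |= 76<<7 -> acc=9772 shift=14
  byte[2]=0xD3 cont=1 payload=0x53=83: acc |= 83<<14 -> acc=1369644 shift=21
  byte[3]=0x40 cont=0 payload=0x40=64: acc |= 64<<21 -> acc=135587372 shift=28 [end]
Varint 1: bytes[0:4] = AC CC D3 40 -> value 135587372 (4 byte(s))
  byte[4]=0x8E cont=1 payload=0x0E=14: acc |= 14<<0 -> acc=14 shift=7
  byte[5]=0xEF cont=1 payload=0x6F=111: acc |= 111<<7 -> acc=14222 shift=14
  byte[6]=0x48 cont=0 payload=0x48=72: acc |= 72<<14 -> acc=1193870 shift=21 [end]
Varint 2: bytes[4:7] = 8E EF 48 -> value 1193870 (3 byte(s))
  byte[7]=0x10 cont=0 payload=0x10=16: acc |= 16<<0 -> acc=16 shift=7 [end]
Varint 3: bytes[7:8] = 10 -> value 16 (1 byte(s))
  byte[8]=0x21 cont=0 payload=0x21=33: acc |= 33<<0 -> acc=33 shift=7 [end]
Varint 4: bytes[8:9] = 21 -> value 33 (1 byte(s))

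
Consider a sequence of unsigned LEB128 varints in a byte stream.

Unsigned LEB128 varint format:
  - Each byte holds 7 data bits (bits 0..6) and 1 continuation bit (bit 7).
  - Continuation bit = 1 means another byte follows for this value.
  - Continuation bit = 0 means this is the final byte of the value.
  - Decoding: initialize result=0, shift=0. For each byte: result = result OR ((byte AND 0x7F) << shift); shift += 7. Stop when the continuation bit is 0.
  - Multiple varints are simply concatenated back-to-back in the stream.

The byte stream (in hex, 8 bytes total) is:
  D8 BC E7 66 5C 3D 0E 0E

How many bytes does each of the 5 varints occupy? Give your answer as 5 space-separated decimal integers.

  byte[0]=0xD8 cont=1 payload=0x58=88: acc |= 88<<0 -> acc=88 shift=7
  byte[1]=0xBC cont=1 payload=0x3C=60: acc |= 60<<7 -> acc=7768 shift=14
  byte[2]=0xE7 cont=1 payload=0x67=103: acc |= 103<<14 -> acc=1695320 shift=21
  byte[3]=0x66 cont=0 payload=0x66=102: acc |= 102<<21 -> acc=215604824 shift=28 [end]
Varint 1: bytes[0:4] = D8 BC E7 66 -> value 215604824 (4 byte(s))
  byte[4]=0x5C cont=0 payload=0x5C=92: acc |= 92<<0 -> acc=92 shift=7 [end]
Varint 2: bytes[4:5] = 5C -> value 92 (1 byte(s))
  byte[5]=0x3D cont=0 payload=0x3D=61: acc |= 61<<0 -> acc=61 shift=7 [end]
Varint 3: bytes[5:6] = 3D -> value 61 (1 byte(s))
  byte[6]=0x0E cont=0 payload=0x0E=14: acc |= 14<<0 -> acc=14 shift=7 [end]
Varint 4: bytes[6:7] = 0E -> value 14 (1 byte(s))
  byte[7]=0x0E cont=0 payload=0x0E=14: acc |= 14<<0 -> acc=14 shift=7 [end]
Varint 5: bytes[7:8] = 0E -> value 14 (1 byte(s))

Answer: 4 1 1 1 1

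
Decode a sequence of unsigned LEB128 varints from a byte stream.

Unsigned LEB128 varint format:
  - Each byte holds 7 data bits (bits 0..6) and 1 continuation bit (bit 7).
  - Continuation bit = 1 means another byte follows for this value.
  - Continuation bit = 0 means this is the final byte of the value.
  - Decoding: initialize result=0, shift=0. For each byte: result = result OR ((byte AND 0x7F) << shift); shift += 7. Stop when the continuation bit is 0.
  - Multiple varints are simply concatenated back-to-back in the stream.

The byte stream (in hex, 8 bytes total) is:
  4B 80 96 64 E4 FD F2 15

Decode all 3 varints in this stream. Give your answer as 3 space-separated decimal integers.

  byte[0]=0x4B cont=0 payload=0x4B=75: acc |= 75<<0 -> acc=75 shift=7 [end]
Varint 1: bytes[0:1] = 4B -> value 75 (1 byte(s))
  byte[1]=0x80 cont=1 payload=0x00=0: acc |= 0<<0 -> acc=0 shift=7
  byte[2]=0x96 cont=1 payload=0x16=22: acc |= 22<<7 -> acc=2816 shift=14
  byte[3]=0x64 cont=0 payload=0x64=100: acc |= 100<<14 -> acc=1641216 shift=21 [end]
Varint 2: bytes[1:4] = 80 96 64 -> value 1641216 (3 byte(s))
  byte[4]=0xE4 cont=1 payload=0x64=100: acc |= 100<<0 -> acc=100 shift=7
  byte[5]=0xFD cont=1 payload=0x7D=125: acc |= 125<<7 -> acc=16100 shift=14
  byte[6]=0xF2 cont=1 payload=0x72=114: acc |= 114<<14 -> acc=1883876 shift=21
  byte[7]=0x15 cont=0 payload=0x15=21: acc |= 21<<21 -> acc=45924068 shift=28 [end]
Varint 3: bytes[4:8] = E4 FD F2 15 -> value 45924068 (4 byte(s))

Answer: 75 1641216 45924068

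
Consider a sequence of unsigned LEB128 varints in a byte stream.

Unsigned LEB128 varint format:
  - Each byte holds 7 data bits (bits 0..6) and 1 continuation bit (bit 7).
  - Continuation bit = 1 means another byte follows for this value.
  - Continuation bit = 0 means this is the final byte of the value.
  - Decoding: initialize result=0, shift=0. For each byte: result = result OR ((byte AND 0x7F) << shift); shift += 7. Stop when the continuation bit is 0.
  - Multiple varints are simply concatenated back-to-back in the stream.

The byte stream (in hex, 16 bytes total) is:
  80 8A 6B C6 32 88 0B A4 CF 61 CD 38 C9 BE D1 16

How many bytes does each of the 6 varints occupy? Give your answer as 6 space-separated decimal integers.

  byte[0]=0x80 cont=1 payload=0x00=0: acc |= 0<<0 -> acc=0 shift=7
  byte[1]=0x8A cont=1 payload=0x0A=10: acc |= 10<<7 -> acc=1280 shift=14
  byte[2]=0x6B cont=0 payload=0x6B=107: acc |= 107<<14 -> acc=1754368 shift=21 [end]
Varint 1: bytes[0:3] = 80 8A 6B -> value 1754368 (3 byte(s))
  byte[3]=0xC6 cont=1 payload=0x46=70: acc |= 70<<0 -> acc=70 shift=7
  byte[4]=0x32 cont=0 payload=0x32=50: acc |= 50<<7 -> acc=6470 shift=14 [end]
Varint 2: bytes[3:5] = C6 32 -> value 6470 (2 byte(s))
  byte[5]=0x88 cont=1 payload=0x08=8: acc |= 8<<0 -> acc=8 shift=7
  byte[6]=0x0B cont=0 payload=0x0B=11: acc |= 11<<7 -> acc=1416 shift=14 [end]
Varint 3: bytes[5:7] = 88 0B -> value 1416 (2 byte(s))
  byte[7]=0xA4 cont=1 payload=0x24=36: acc |= 36<<0 -> acc=36 shift=7
  byte[8]=0xCF cont=1 payload=0x4F=79: acc |= 79<<7 -> acc=10148 shift=14
  byte[9]=0x61 cont=0 payload=0x61=97: acc |= 97<<14 -> acc=1599396 shift=21 [end]
Varint 4: bytes[7:10] = A4 CF 61 -> value 1599396 (3 byte(s))
  byte[10]=0xCD cont=1 payload=0x4D=77: acc |= 77<<0 -> acc=77 shift=7
  byte[11]=0x38 cont=0 payload=0x38=56: acc |= 56<<7 -> acc=7245 shift=14 [end]
Varint 5: bytes[10:12] = CD 38 -> value 7245 (2 byte(s))
  byte[12]=0xC9 cont=1 payload=0x49=73: acc |= 73<<0 -> acc=73 shift=7
  byte[13]=0xBE cont=1 payload=0x3E=62: acc |= 62<<7 -> acc=8009 shift=14
  byte[14]=0xD1 cont=1 payload=0x51=81: acc |= 81<<14 -> acc=1335113 shift=21
  byte[15]=0x16 cont=0 payload=0x16=22: acc |= 22<<21 -> acc=47472457 shift=28 [end]
Varint 6: bytes[12:16] = C9 BE D1 16 -> value 47472457 (4 byte(s))

Answer: 3 2 2 3 2 4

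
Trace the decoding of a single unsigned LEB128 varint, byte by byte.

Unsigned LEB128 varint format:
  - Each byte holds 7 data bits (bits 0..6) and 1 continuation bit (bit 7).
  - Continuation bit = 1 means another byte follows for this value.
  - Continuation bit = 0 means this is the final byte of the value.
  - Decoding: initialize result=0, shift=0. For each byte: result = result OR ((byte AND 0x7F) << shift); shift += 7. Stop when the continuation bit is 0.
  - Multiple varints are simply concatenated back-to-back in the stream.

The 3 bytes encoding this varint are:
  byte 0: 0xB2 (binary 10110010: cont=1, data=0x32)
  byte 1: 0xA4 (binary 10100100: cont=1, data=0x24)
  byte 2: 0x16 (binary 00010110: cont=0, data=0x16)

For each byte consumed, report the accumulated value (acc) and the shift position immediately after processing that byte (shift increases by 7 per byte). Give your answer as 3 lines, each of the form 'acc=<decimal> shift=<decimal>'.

byte 0=0xB2: payload=0x32=50, contrib = 50<<0 = 50; acc -> 50, shift -> 7
byte 1=0xA4: payload=0x24=36, contrib = 36<<7 = 4608; acc -> 4658, shift -> 14
byte 2=0x16: payload=0x16=22, contrib = 22<<14 = 360448; acc -> 365106, shift -> 21

Answer: acc=50 shift=7
acc=4658 shift=14
acc=365106 shift=21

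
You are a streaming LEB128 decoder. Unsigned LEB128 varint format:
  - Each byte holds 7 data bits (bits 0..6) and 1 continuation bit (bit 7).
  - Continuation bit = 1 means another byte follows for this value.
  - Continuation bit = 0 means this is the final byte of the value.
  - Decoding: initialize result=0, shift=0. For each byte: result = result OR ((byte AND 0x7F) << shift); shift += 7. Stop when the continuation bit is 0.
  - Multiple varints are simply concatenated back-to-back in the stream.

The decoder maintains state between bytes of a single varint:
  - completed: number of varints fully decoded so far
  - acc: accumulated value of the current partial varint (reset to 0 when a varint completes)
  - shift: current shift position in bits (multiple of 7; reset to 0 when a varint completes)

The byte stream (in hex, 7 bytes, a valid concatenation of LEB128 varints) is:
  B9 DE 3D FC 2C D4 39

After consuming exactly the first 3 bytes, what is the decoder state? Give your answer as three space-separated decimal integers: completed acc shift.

Answer: 1 0 0

Derivation:
byte[0]=0xB9 cont=1 payload=0x39: acc |= 57<<0 -> completed=0 acc=57 shift=7
byte[1]=0xDE cont=1 payload=0x5E: acc |= 94<<7 -> completed=0 acc=12089 shift=14
byte[2]=0x3D cont=0 payload=0x3D: varint #1 complete (value=1011513); reset -> completed=1 acc=0 shift=0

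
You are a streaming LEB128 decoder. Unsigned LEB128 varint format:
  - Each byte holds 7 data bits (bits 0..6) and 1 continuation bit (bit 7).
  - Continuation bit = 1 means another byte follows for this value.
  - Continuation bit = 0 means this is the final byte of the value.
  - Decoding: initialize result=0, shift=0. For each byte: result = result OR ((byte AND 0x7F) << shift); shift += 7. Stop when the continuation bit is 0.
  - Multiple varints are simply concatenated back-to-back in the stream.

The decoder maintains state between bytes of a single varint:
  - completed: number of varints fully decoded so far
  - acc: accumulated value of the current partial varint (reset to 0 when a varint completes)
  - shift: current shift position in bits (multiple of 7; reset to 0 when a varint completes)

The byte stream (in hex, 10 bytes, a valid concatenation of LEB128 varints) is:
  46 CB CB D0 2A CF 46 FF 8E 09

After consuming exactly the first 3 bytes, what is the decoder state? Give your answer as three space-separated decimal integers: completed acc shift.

Answer: 1 9675 14

Derivation:
byte[0]=0x46 cont=0 payload=0x46: varint #1 complete (value=70); reset -> completed=1 acc=0 shift=0
byte[1]=0xCB cont=1 payload=0x4B: acc |= 75<<0 -> completed=1 acc=75 shift=7
byte[2]=0xCB cont=1 payload=0x4B: acc |= 75<<7 -> completed=1 acc=9675 shift=14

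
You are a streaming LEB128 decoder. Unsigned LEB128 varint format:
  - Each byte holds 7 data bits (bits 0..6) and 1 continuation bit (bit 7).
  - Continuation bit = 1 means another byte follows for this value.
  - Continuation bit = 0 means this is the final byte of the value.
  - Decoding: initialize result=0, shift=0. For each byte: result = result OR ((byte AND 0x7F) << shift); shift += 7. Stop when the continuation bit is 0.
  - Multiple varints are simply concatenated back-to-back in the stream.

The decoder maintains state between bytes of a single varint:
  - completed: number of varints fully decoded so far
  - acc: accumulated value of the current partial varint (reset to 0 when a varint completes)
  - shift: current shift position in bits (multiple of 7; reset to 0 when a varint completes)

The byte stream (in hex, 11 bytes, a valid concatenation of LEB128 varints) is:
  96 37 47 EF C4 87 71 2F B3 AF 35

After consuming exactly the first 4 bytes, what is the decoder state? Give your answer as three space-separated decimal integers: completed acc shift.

Answer: 2 111 7

Derivation:
byte[0]=0x96 cont=1 payload=0x16: acc |= 22<<0 -> completed=0 acc=22 shift=7
byte[1]=0x37 cont=0 payload=0x37: varint #1 complete (value=7062); reset -> completed=1 acc=0 shift=0
byte[2]=0x47 cont=0 payload=0x47: varint #2 complete (value=71); reset -> completed=2 acc=0 shift=0
byte[3]=0xEF cont=1 payload=0x6F: acc |= 111<<0 -> completed=2 acc=111 shift=7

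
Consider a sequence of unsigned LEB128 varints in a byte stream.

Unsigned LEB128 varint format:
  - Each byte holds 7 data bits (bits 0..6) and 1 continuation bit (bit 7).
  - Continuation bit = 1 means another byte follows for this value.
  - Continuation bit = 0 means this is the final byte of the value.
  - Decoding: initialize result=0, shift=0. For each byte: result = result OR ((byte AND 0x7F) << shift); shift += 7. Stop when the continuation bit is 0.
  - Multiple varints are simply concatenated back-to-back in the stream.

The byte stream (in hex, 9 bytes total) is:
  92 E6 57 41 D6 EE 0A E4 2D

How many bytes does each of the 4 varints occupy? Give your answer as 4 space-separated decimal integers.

  byte[0]=0x92 cont=1 payload=0x12=18: acc |= 18<<0 -> acc=18 shift=7
  byte[1]=0xE6 cont=1 payload=0x66=102: acc |= 102<<7 -> acc=13074 shift=14
  byte[2]=0x57 cont=0 payload=0x57=87: acc |= 87<<14 -> acc=1438482 shift=21 [end]
Varint 1: bytes[0:3] = 92 E6 57 -> value 1438482 (3 byte(s))
  byte[3]=0x41 cont=0 payload=0x41=65: acc |= 65<<0 -> acc=65 shift=7 [end]
Varint 2: bytes[3:4] = 41 -> value 65 (1 byte(s))
  byte[4]=0xD6 cont=1 payload=0x56=86: acc |= 86<<0 -> acc=86 shift=7
  byte[5]=0xEE cont=1 payload=0x6E=110: acc |= 110<<7 -> acc=14166 shift=14
  byte[6]=0x0A cont=0 payload=0x0A=10: acc |= 10<<14 -> acc=178006 shift=21 [end]
Varint 3: bytes[4:7] = D6 EE 0A -> value 178006 (3 byte(s))
  byte[7]=0xE4 cont=1 payload=0x64=100: acc |= 100<<0 -> acc=100 shift=7
  byte[8]=0x2D cont=0 payload=0x2D=45: acc |= 45<<7 -> acc=5860 shift=14 [end]
Varint 4: bytes[7:9] = E4 2D -> value 5860 (2 byte(s))

Answer: 3 1 3 2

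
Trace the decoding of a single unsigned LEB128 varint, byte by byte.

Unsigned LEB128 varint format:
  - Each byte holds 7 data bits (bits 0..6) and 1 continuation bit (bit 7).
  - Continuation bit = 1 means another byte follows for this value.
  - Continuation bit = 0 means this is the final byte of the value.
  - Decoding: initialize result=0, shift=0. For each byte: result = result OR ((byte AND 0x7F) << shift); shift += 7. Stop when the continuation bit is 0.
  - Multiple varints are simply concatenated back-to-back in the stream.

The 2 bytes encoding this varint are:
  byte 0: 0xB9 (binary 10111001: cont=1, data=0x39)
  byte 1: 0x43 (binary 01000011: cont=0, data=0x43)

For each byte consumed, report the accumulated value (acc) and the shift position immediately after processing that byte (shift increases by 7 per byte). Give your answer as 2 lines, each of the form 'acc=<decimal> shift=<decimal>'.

byte 0=0xB9: payload=0x39=57, contrib = 57<<0 = 57; acc -> 57, shift -> 7
byte 1=0x43: payload=0x43=67, contrib = 67<<7 = 8576; acc -> 8633, shift -> 14

Answer: acc=57 shift=7
acc=8633 shift=14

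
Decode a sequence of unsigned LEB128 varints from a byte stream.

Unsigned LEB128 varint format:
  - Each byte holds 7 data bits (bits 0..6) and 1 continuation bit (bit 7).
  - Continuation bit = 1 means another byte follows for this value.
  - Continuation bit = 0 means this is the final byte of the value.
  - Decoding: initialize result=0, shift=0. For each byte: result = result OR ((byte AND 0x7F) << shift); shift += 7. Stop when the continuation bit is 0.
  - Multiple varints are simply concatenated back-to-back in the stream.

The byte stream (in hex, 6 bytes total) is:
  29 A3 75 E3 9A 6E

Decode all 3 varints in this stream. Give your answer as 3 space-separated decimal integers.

Answer: 41 15011 1805667

Derivation:
  byte[0]=0x29 cont=0 payload=0x29=41: acc |= 41<<0 -> acc=41 shift=7 [end]
Varint 1: bytes[0:1] = 29 -> value 41 (1 byte(s))
  byte[1]=0xA3 cont=1 payload=0x23=35: acc |= 35<<0 -> acc=35 shift=7
  byte[2]=0x75 cont=0 payload=0x75=117: acc |= 117<<7 -> acc=15011 shift=14 [end]
Varint 2: bytes[1:3] = A3 75 -> value 15011 (2 byte(s))
  byte[3]=0xE3 cont=1 payload=0x63=99: acc |= 99<<0 -> acc=99 shift=7
  byte[4]=0x9A cont=1 payload=0x1A=26: acc |= 26<<7 -> acc=3427 shift=14
  byte[5]=0x6E cont=0 payload=0x6E=110: acc |= 110<<14 -> acc=1805667 shift=21 [end]
Varint 3: bytes[3:6] = E3 9A 6E -> value 1805667 (3 byte(s))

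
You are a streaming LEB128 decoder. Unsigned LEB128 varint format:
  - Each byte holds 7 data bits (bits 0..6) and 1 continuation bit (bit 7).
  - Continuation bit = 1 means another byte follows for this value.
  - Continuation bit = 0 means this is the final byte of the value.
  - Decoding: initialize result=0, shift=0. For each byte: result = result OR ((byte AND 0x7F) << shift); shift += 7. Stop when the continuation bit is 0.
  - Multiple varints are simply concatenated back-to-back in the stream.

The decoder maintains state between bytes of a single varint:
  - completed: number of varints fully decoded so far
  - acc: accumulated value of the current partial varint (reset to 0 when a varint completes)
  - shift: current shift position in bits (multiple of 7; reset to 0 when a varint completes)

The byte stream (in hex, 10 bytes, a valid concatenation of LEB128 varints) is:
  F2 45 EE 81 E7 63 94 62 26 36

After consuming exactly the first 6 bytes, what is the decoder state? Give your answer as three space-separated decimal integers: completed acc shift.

Answer: 2 0 0

Derivation:
byte[0]=0xF2 cont=1 payload=0x72: acc |= 114<<0 -> completed=0 acc=114 shift=7
byte[1]=0x45 cont=0 payload=0x45: varint #1 complete (value=8946); reset -> completed=1 acc=0 shift=0
byte[2]=0xEE cont=1 payload=0x6E: acc |= 110<<0 -> completed=1 acc=110 shift=7
byte[3]=0x81 cont=1 payload=0x01: acc |= 1<<7 -> completed=1 acc=238 shift=14
byte[4]=0xE7 cont=1 payload=0x67: acc |= 103<<14 -> completed=1 acc=1687790 shift=21
byte[5]=0x63 cont=0 payload=0x63: varint #2 complete (value=209305838); reset -> completed=2 acc=0 shift=0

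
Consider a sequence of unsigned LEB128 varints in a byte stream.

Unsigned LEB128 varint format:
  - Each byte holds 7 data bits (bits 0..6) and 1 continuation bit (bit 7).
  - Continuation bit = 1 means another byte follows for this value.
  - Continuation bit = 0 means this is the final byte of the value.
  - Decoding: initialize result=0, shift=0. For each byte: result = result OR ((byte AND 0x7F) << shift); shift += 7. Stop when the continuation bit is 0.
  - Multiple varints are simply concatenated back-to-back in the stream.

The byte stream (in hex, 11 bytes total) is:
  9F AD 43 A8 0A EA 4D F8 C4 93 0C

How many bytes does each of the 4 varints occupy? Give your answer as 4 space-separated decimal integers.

  byte[0]=0x9F cont=1 payload=0x1F=31: acc |= 31<<0 -> acc=31 shift=7
  byte[1]=0xAD cont=1 payload=0x2D=45: acc |= 45<<7 -> acc=5791 shift=14
  byte[2]=0x43 cont=0 payload=0x43=67: acc |= 67<<14 -> acc=1103519 shift=21 [end]
Varint 1: bytes[0:3] = 9F AD 43 -> value 1103519 (3 byte(s))
  byte[3]=0xA8 cont=1 payload=0x28=40: acc |= 40<<0 -> acc=40 shift=7
  byte[4]=0x0A cont=0 payload=0x0A=10: acc |= 10<<7 -> acc=1320 shift=14 [end]
Varint 2: bytes[3:5] = A8 0A -> value 1320 (2 byte(s))
  byte[5]=0xEA cont=1 payload=0x6A=106: acc |= 106<<0 -> acc=106 shift=7
  byte[6]=0x4D cont=0 payload=0x4D=77: acc |= 77<<7 -> acc=9962 shift=14 [end]
Varint 3: bytes[5:7] = EA 4D -> value 9962 (2 byte(s))
  byte[7]=0xF8 cont=1 payload=0x78=120: acc |= 120<<0 -> acc=120 shift=7
  byte[8]=0xC4 cont=1 payload=0x44=68: acc |= 68<<7 -> acc=8824 shift=14
  byte[9]=0x93 cont=1 payload=0x13=19: acc |= 19<<14 -> acc=320120 shift=21
  byte[10]=0x0C cont=0 payload=0x0C=12: acc |= 12<<21 -> acc=25485944 shift=28 [end]
Varint 4: bytes[7:11] = F8 C4 93 0C -> value 25485944 (4 byte(s))

Answer: 3 2 2 4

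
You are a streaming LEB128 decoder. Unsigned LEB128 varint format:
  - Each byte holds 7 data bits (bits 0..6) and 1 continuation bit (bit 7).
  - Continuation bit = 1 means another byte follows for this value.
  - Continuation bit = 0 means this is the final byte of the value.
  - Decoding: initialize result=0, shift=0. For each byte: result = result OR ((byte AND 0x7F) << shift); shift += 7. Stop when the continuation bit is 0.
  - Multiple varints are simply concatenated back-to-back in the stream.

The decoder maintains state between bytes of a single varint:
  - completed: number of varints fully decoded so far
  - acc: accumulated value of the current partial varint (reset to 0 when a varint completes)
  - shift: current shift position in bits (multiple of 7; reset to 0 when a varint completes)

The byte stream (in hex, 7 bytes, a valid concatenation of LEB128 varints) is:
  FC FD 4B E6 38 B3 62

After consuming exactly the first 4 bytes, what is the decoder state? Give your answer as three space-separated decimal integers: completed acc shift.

Answer: 1 102 7

Derivation:
byte[0]=0xFC cont=1 payload=0x7C: acc |= 124<<0 -> completed=0 acc=124 shift=7
byte[1]=0xFD cont=1 payload=0x7D: acc |= 125<<7 -> completed=0 acc=16124 shift=14
byte[2]=0x4B cont=0 payload=0x4B: varint #1 complete (value=1244924); reset -> completed=1 acc=0 shift=0
byte[3]=0xE6 cont=1 payload=0x66: acc |= 102<<0 -> completed=1 acc=102 shift=7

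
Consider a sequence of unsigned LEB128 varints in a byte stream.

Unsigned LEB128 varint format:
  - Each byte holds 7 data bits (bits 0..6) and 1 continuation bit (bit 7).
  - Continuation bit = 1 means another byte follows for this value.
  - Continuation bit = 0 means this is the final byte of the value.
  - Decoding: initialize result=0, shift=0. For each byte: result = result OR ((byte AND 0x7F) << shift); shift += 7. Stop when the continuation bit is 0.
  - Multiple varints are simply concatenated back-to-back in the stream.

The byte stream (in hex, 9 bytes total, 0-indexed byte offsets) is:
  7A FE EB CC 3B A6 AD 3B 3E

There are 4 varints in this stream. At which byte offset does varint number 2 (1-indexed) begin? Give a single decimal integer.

Answer: 1

Derivation:
  byte[0]=0x7A cont=0 payload=0x7A=122: acc |= 122<<0 -> acc=122 shift=7 [end]
Varint 1: bytes[0:1] = 7A -> value 122 (1 byte(s))
  byte[1]=0xFE cont=1 payload=0x7E=126: acc |= 126<<0 -> acc=126 shift=7
  byte[2]=0xEB cont=1 payload=0x6B=107: acc |= 107<<7 -> acc=13822 shift=14
  byte[3]=0xCC cont=1 payload=0x4C=76: acc |= 76<<14 -> acc=1259006 shift=21
  byte[4]=0x3B cont=0 payload=0x3B=59: acc |= 59<<21 -> acc=124990974 shift=28 [end]
Varint 2: bytes[1:5] = FE EB CC 3B -> value 124990974 (4 byte(s))
  byte[5]=0xA6 cont=1 payload=0x26=38: acc |= 38<<0 -> acc=38 shift=7
  byte[6]=0xAD cont=1 payload=0x2D=45: acc |= 45<<7 -> acc=5798 shift=14
  byte[7]=0x3B cont=0 payload=0x3B=59: acc |= 59<<14 -> acc=972454 shift=21 [end]
Varint 3: bytes[5:8] = A6 AD 3B -> value 972454 (3 byte(s))
  byte[8]=0x3E cont=0 payload=0x3E=62: acc |= 62<<0 -> acc=62 shift=7 [end]
Varint 4: bytes[8:9] = 3E -> value 62 (1 byte(s))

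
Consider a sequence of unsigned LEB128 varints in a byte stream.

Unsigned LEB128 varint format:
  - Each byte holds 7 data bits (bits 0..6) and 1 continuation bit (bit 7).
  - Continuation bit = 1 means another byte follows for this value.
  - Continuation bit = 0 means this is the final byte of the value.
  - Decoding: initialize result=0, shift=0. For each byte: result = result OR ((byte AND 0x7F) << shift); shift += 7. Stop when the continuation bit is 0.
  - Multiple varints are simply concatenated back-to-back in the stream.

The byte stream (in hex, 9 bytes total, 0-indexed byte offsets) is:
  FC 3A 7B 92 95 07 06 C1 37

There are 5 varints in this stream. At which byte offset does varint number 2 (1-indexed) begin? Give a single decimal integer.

Answer: 2

Derivation:
  byte[0]=0xFC cont=1 payload=0x7C=124: acc |= 124<<0 -> acc=124 shift=7
  byte[1]=0x3A cont=0 payload=0x3A=58: acc |= 58<<7 -> acc=7548 shift=14 [end]
Varint 1: bytes[0:2] = FC 3A -> value 7548 (2 byte(s))
  byte[2]=0x7B cont=0 payload=0x7B=123: acc |= 123<<0 -> acc=123 shift=7 [end]
Varint 2: bytes[2:3] = 7B -> value 123 (1 byte(s))
  byte[3]=0x92 cont=1 payload=0x12=18: acc |= 18<<0 -> acc=18 shift=7
  byte[4]=0x95 cont=1 payload=0x15=21: acc |= 21<<7 -> acc=2706 shift=14
  byte[5]=0x07 cont=0 payload=0x07=7: acc |= 7<<14 -> acc=117394 shift=21 [end]
Varint 3: bytes[3:6] = 92 95 07 -> value 117394 (3 byte(s))
  byte[6]=0x06 cont=0 payload=0x06=6: acc |= 6<<0 -> acc=6 shift=7 [end]
Varint 4: bytes[6:7] = 06 -> value 6 (1 byte(s))
  byte[7]=0xC1 cont=1 payload=0x41=65: acc |= 65<<0 -> acc=65 shift=7
  byte[8]=0x37 cont=0 payload=0x37=55: acc |= 55<<7 -> acc=7105 shift=14 [end]
Varint 5: bytes[7:9] = C1 37 -> value 7105 (2 byte(s))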